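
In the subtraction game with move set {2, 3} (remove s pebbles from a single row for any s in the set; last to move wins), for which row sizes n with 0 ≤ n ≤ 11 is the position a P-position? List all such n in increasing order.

0, 1, 5, 6, 10, 11

Compute g(0), g(1), … for moves {2, 3}:
k:     0  1  2  3  4  5  6  7  8  9 10 11
g(k):  0  0  1  1  2  0  0  1  1  2  0  0
The P-positions (g = 0) in 0..11 are 0, 1, 5, 6, 10, 11.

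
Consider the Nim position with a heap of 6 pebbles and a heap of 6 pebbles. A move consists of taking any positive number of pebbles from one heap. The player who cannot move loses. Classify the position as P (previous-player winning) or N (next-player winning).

Nim-sum: 6 ⊕ 6 = 0.
The nim-sum is 0, so this is a P-position: the player to move is in a losing position under optimal play.

P-position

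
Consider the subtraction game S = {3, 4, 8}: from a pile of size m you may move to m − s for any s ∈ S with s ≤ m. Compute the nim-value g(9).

Grundy values for subtraction set {3, 4, 8}:
g(0) = mex{} = 0
g(1) = mex{} = 0
g(2) = mex{} = 0
g(3) = mex{0} = 1
g(4) = mex{0} = 1
g(5) = mex{0} = 1
g(6) = mex{0,1} = 2
g(7) = mex{1} = 0
g(8) = mex{0,1} = 2
g(9) = mex{0,1,2} = 3
So g(9) = 3.

3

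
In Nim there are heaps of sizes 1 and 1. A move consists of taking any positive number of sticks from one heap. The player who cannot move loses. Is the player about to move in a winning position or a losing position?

Losing position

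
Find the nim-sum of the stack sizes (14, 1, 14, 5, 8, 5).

In binary:
  1110  (14)
  0001  (1)
  1110  (14)
  0101  (5)
  1000  (8)
  0101  (5)
  ----
  1001  (9)

9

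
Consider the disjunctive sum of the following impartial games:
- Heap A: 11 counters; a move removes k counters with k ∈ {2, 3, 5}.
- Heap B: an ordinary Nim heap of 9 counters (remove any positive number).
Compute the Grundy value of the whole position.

Grundy values for heap A (subtraction set {2, 3, 5}):
g(0) = mex{} = 0
g(1) = mex{} = 0
g(2) = mex{0} = 1
g(3) = mex{0} = 1
g(4) = mex{0,1} = 2
g(5) = mex{0,1} = 2
g(6) = mex{0,1,2} = 3
g(7) = mex{1,2} = 0
g(8) = mex{1,2,3} = 0
g(9) = mex{0,2,3} = 1
g(10) = mex{0,2} = 1
g(11) = mex{0,1,3} = 2
So g(11) = 2.
Heap B is a plain Nim heap of size 9, so its Grundy value is 9.
By the Sprague-Grundy theorem, the Grundy value of a sum of independent games is the XOR of the component values.
Combined value = 2 ⊕ 9 = 11.

11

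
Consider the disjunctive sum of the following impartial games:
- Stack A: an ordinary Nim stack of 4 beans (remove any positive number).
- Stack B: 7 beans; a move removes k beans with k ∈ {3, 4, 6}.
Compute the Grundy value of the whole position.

Stack A is a plain Nim stack of size 4, so its Grundy value is 4.
Grundy values for stack B (subtraction set {3, 4, 6}):
g(0) = mex{} = 0
g(1) = mex{} = 0
g(2) = mex{} = 0
g(3) = mex{0} = 1
g(4) = mex{0} = 1
g(5) = mex{0} = 1
g(6) = mex{0,1} = 2
g(7) = mex{0,1} = 2
So g(7) = 2.
The value of a disjunctive sum is the nim-sum of the parts.
Combined value = 4 ⊕ 2 = 6.

6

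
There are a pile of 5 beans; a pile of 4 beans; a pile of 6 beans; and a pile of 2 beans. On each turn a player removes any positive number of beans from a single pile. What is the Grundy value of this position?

Compute the nim-sum pairwise:
5 XOR 4 = 1
1 XOR 6 = 7
7 XOR 2 = 5

5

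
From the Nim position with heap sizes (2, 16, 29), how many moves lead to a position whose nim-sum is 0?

Nim-sum: 2 XOR 16 XOR 29 = 15.
The overall nim-sum is X = 15. A heap of size p has a winning move iff p XOR X < p (reduce it to p XOR X).
  2: 2 XOR 15 = 13 ≥ 2 — no move.
  16: 16 XOR 15 = 31 ≥ 16 — no move.
  29: 29 XOR 15 = 18 < 29 — winning move (to 18).
That gives 1 winning move.

1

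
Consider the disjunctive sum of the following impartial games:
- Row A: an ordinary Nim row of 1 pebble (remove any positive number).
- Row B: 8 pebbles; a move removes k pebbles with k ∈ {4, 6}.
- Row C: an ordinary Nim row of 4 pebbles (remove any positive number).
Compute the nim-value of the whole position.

7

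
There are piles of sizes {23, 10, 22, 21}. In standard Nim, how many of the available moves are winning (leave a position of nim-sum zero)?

3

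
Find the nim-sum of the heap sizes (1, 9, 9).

1

Nim-sum: 1 ^ 9 ^ 9 = 1.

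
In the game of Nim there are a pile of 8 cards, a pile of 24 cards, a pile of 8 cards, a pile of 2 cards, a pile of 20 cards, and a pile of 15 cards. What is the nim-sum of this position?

1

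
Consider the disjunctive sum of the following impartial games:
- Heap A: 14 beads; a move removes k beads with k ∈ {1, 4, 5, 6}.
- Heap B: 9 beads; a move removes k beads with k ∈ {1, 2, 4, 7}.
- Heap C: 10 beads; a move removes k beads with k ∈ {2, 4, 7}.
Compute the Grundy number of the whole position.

1

For heap A, compute g(0), g(1), … with moves {1, 4, 5, 6}:
g(0) = mex{} = 0
g(1) = mex{0} = 1
g(2) = mex{1} = 0
g(3) = mex{0} = 1
g(4) = mex{0,1} = 2
g(5) = mex{0,1,2} = 3
g(6) = mex{0,1,3} = 2
g(7) = mex{0,1,2} = 3
g(8) = mex{0,1,2,3} = 4
g(9) = mex{1,2,3,4} = 0
g(10) = mex{0,2,3} = 1
g(11) = mex{1,2,3} = 0
g(12) = mex{0,2,3,4} = 1
g(13) = mex{0,1,3,4} = 2
g(14) = mex{0,1,2,4} = 3
So g(14) = 3.
For heap B, compute g(0), g(1), … with moves {1, 2, 4, 7}:
g(0) = mex{} = 0
g(1) = mex{0} = 1
g(2) = mex{0,1} = 2
g(3) = mex{1,2} = 0
g(4) = mex{0,2} = 1
g(5) = mex{0,1} = 2
g(6) = mex{1,2} = 0
g(7) = mex{0,2} = 1
g(8) = mex{0,1} = 2
g(9) = mex{1,2} = 0
So g(9) = 0.
Build the Grundy sequence for heap C with g(k) = mex{g(k−s) : s ∈ {2, 4, 7}, s ≤ k}:
g(0) = mex{} = 0
g(1) = mex{} = 0
g(2) = mex{0} = 1
g(3) = mex{0} = 1
g(4) = mex{0,1} = 2
g(5) = mex{0,1} = 2
g(6) = mex{1,2} = 0
g(7) = mex{0,1,2} = 3
g(8) = mex{0,2} = 1
g(9) = mex{1,2,3} = 0
g(10) = mex{0,1} = 2
So g(10) = 2.
By the Sprague-Grundy theorem, the Grundy value of a sum of independent games is the XOR of the component values.
Combined value = 3 ⊕ 0 ⊕ 2 = 1.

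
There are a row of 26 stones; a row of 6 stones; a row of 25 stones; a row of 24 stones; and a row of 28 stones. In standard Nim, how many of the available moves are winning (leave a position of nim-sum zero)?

1

In binary:
  11010  (26)
  00110  (6)
  11001  (25)
  11000  (24)
  11100  (28)
  -----
  00001  (1)
The overall nim-sum is X = 1. A row of size p has a winning move iff p XOR X < p (reduce it to p XOR X).
  26: 26 XOR 1 = 27 ≥ 26 — no move.
  6: 6 XOR 1 = 7 ≥ 6 — no move.
  25: 25 XOR 1 = 24 < 25 — winning move (to 24).
  24: 24 XOR 1 = 25 ≥ 24 — no move.
  28: 28 XOR 1 = 29 ≥ 28 — no move.
That gives 1 winning move.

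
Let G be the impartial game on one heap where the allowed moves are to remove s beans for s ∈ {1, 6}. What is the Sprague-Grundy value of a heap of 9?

Grundy values for subtraction set {1, 6}:
k:     0  1  2  3  4  5  6  7  8  9
g(k):  0  1  0  1  0  1  2  0  1  0
So g(9) = 0.

0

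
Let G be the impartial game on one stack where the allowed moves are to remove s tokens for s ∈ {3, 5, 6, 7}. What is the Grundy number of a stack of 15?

1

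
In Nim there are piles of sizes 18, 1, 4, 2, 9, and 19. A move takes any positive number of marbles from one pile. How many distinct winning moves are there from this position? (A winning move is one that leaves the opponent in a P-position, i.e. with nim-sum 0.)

Bitwise XOR of the heap sizes:
  10010  (18)
  00001  (1)
  00100  (4)
  00010  (2)
  01001  (9)
  10011  (19)
  -----
  01111  (15)
The overall nim-sum is X = 15. A pile of size p has a winning move iff p XOR X < p (reduce it to p XOR X).
  18: 18 XOR 15 = 29 ≥ 18 — no move.
  1: 1 XOR 15 = 14 ≥ 1 — no move.
  4: 4 XOR 15 = 11 ≥ 4 — no move.
  2: 2 XOR 15 = 13 ≥ 2 — no move.
  9: 9 XOR 15 = 6 < 9 — winning move (to 6).
  19: 19 XOR 15 = 28 ≥ 19 — no move.
That gives 1 winning move.

1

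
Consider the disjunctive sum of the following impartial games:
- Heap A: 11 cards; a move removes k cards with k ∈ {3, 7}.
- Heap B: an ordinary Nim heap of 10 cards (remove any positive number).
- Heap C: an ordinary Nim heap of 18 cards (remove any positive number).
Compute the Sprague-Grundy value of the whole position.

Build the Grundy sequence for heap A with g(k) = mex{g(k−s) : s ∈ {3, 7}, s ≤ k}:
k:     0  1  2  3  4  5  6  7  8  9 10 11
g(k):  0  0  0  1  1  1  0  2  2  1  0  0
So g(11) = 0.
Heap B is a plain Nim heap of size 10, so its Grundy value is 10.
Heap C is a plain Nim heap of size 18, so its Grundy value is 18.
The value of a disjunctive sum is the nim-sum of the parts.
Combined value = 0 ⊕ 10 ⊕ 18 = 24.

24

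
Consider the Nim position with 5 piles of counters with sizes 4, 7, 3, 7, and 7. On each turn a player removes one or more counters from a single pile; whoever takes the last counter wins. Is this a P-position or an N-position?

P-position

Nim-sum: 4 ^ 7 ^ 3 ^ 7 ^ 7 = 0.
The nim-sum is 0, so this is a P-position: the player to move is in a losing position under optimal play.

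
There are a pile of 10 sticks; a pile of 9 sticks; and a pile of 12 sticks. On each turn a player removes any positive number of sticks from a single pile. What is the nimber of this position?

15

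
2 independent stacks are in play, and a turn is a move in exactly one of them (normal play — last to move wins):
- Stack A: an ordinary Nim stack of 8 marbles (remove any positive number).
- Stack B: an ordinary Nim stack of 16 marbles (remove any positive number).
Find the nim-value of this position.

24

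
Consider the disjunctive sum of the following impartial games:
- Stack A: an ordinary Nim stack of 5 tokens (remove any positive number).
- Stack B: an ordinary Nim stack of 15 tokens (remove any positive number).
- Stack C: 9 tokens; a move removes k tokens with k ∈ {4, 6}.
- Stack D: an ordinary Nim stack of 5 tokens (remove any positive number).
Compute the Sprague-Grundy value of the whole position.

Stack A is a plain Nim stack of size 5, so its Grundy value is 5.
Stack B is a plain Nim stack of size 15, so its Grundy value is 15.
Build the Grundy sequence for stack C with g(k) = mex{g(k−s) : s ∈ {4, 6}, s ≤ k}:
k:     0  1  2  3  4  5  6  7  8  9
g(k):  0  0  0  0  1  1  1  1  2  2
So g(9) = 2.
Stack D is a plain Nim stack of size 5, so its Grundy value is 5.
The value of a disjunctive sum is the nim-sum of the parts.
Combined value = 5 ⊕ 15 ⊕ 2 ⊕ 5 = 13.

13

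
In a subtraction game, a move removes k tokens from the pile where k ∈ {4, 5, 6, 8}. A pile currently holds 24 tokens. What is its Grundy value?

0

Compute g(0), g(1), … for moves {4, 5, 6, 8}:
k:     0  1  2  3  4  5  6  7  8  9 10 11 12 13 14 15 16 17 18 19 20 21 22 23 24
g(k):  0  0  0  0  1  1  1  1  2  2  2  2  0  0  0  0  1  1  1  1  2  2  2  2  0
So g(24) = 0.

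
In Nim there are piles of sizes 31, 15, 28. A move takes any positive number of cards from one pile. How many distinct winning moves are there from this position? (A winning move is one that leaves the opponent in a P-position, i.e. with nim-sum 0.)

3

Bitwise XOR of the heap sizes:
  11111  (31)
  01111  (15)
  11100  (28)
  -----
  01100  (12)
The overall nim-sum is X = 12. A pile of size p has a winning move iff p XOR X < p (reduce it to p XOR X).
  31: 31 XOR 12 = 19 < 31 — winning move (to 19).
  15: 15 XOR 12 = 3 < 15 — winning move (to 3).
  28: 28 XOR 12 = 16 < 28 — winning move (to 16).
That gives 3 winning moves.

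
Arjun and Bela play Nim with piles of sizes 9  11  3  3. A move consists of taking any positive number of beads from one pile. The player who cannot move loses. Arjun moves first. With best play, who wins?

Compute the nim-sum pairwise:
9 ^ 11 = 2
2 ^ 3 = 1
1 ^ 3 = 2
The nim-sum is 2 ≠ 0, so this is an N-position: the player to move can win; Arjun has a winning move.

Arjun wins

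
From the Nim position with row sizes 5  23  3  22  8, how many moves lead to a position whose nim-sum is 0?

1

Write each in binary and XOR column by column:
  00101  (5)
  10111  (23)
  00011  (3)
  10110  (22)
  01000  (8)
  -----
  01111  (15)
The overall nim-sum is X = 15. A row of size p has a winning move iff p XOR X < p (reduce it to p XOR X).
  5: 5 XOR 15 = 10 ≥ 5 — no move.
  23: 23 XOR 15 = 24 ≥ 23 — no move.
  3: 3 XOR 15 = 12 ≥ 3 — no move.
  22: 22 XOR 15 = 25 ≥ 22 — no move.
  8: 8 XOR 15 = 7 < 8 — winning move (to 7).
That gives 1 winning move.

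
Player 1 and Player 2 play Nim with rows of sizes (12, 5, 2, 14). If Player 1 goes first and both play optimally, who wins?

In binary:
  1100  (12)
  0101  (5)
  0010  (2)
  1110  (14)
  ----
  0101  (5)
The nim-sum is 5 ≠ 0, so this is an N-position: the player to move can win; Player 1 has a winning move.

Player 1 wins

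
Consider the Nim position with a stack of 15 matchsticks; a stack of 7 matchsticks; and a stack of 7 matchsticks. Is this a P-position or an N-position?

Compute the nim-sum pairwise:
15 ⊕ 7 = 8
8 ⊕ 7 = 15
The nim-sum is 15 ≠ 0, so this is an N-position: the player to move can win.

N-position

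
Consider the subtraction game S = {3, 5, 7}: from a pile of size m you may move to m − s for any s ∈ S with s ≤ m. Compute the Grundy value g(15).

Build the Grundy sequence with g(k) = mex{g(k−s) : s ∈ {3, 5, 7}, s ≤ k}:
k:     0  1  2  3  4  5  6  7  8  9 10 11 12 13 14 15
g(k):  0  0  0  1  1  1  2  2  2  3  0  0  0  1  1  1
So g(15) = 1.

1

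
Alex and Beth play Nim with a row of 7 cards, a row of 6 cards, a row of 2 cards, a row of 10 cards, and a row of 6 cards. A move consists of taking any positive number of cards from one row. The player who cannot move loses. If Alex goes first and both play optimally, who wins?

Bitwise XOR of the heap sizes:
  0111  (7)
  0110  (6)
  0010  (2)
  1010  (10)
  0110  (6)
  ----
  1111  (15)
The nim-sum is 15 ≠ 0, so this is an N-position: the player to move can win; Alex has a winning move.

Alex wins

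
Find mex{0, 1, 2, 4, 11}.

3

The values 0, 1, 2 are all present; 3 is the first non-negative integer missing from the set.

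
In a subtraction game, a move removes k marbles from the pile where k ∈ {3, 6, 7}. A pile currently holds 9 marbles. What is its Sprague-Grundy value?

3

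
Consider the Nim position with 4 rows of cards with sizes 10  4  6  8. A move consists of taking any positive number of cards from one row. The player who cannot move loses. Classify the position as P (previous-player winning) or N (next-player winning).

P-position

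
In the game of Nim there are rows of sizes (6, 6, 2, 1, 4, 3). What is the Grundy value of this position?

4

Compute the nim-sum pairwise:
6 XOR 6 = 0
0 XOR 2 = 2
2 XOR 1 = 3
3 XOR 4 = 7
7 XOR 3 = 4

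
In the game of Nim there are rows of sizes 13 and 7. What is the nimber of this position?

In binary:
  1101  (13)
  0111  (7)
  ----
  1010  (10)

10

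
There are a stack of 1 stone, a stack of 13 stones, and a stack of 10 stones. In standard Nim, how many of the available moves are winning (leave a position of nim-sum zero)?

Write each in binary and XOR column by column:
  0001  (1)
  1101  (13)
  1010  (10)
  ----
  0110  (6)
The overall nim-sum is X = 6. A stack of size p has a winning move iff p XOR X < p (reduce it to p XOR X).
  1: 1 XOR 6 = 7 ≥ 1 — no move.
  13: 13 XOR 6 = 11 < 13 — winning move (to 11).
  10: 10 XOR 6 = 12 ≥ 10 — no move.
That gives 1 winning move.

1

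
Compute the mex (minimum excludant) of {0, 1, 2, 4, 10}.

The values 0, 1, 2 are all present; 3 is the first non-negative integer missing from the set.

3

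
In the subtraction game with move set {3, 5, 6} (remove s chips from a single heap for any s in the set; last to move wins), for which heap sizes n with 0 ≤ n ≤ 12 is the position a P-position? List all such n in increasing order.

0, 1, 2, 9, 10, 11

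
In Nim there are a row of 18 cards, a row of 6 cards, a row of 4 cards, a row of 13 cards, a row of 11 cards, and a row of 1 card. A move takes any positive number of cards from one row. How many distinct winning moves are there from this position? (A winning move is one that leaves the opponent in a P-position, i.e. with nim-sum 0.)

Nim-sum: 18 ^ 6 ^ 4 ^ 13 ^ 11 ^ 1 = 23.
The overall nim-sum is X = 23. A row of size p has a winning move iff p XOR X < p (reduce it to p XOR X).
  18: 18 XOR 23 = 5 < 18 — winning move (to 5).
  6: 6 XOR 23 = 17 ≥ 6 — no move.
  4: 4 XOR 23 = 19 ≥ 4 — no move.
  13: 13 XOR 23 = 26 ≥ 13 — no move.
  11: 11 XOR 23 = 28 ≥ 11 — no move.
  1: 1 XOR 23 = 22 ≥ 1 — no move.
That gives 1 winning move.

1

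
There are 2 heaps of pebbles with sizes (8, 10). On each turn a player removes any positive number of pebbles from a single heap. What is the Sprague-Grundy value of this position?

2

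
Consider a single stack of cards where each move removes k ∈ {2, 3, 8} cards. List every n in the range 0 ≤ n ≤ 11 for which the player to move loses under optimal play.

0, 1, 5, 6, 10, 11

Build the Grundy sequence with g(k) = mex{g(k−s) : s ∈ {2, 3, 8}, s ≤ k}:
g(0) = mex{} = 0
g(1) = mex{} = 0
g(2) = mex{0} = 1
g(3) = mex{0} = 1
g(4) = mex{0,1} = 2
g(5) = mex{1} = 0
g(6) = mex{1,2} = 0
g(7) = mex{0,2} = 1
g(8) = mex{0} = 1
g(9) = mex{0,1} = 2
g(10) = mex{1} = 0
g(11) = mex{1,2} = 0
The P-positions (g = 0) in 0..11 are 0, 1, 5, 6, 10, 11.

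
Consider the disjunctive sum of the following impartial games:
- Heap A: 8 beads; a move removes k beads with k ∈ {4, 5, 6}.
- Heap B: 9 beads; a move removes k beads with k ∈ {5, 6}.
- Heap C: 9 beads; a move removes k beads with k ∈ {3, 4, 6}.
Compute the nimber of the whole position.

Grundy values for heap A (subtraction set {4, 5, 6}):
k:     0  1  2  3  4  5  6  7  8
g(k):  0  0  0  0  1  1  1  1  2
So g(8) = 2.
For heap B, compute g(0), g(1), … with moves {5, 6}:
k:     0  1  2  3  4  5  6  7  8  9
g(k):  0  0  0  0  0  1  1  1  1  1
So g(9) = 1.
Build the Grundy sequence for heap C with g(k) = mex{g(k−s) : s ∈ {3, 4, 6}, s ≤ k}:
g(0) = mex{} = 0
g(1) = mex{} = 0
g(2) = mex{} = 0
g(3) = mex{0} = 1
g(4) = mex{0} = 1
g(5) = mex{0} = 1
g(6) = mex{0,1} = 2
g(7) = mex{0,1} = 2
g(8) = mex{0,1} = 2
g(9) = mex{1,2} = 0
So g(9) = 0.
By the Sprague-Grundy theorem, the Grundy value of a sum of independent games is the XOR of the component values.
Combined value = 2 ⊕ 1 ⊕ 0 = 3.

3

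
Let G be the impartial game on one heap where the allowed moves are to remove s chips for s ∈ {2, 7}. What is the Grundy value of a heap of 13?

0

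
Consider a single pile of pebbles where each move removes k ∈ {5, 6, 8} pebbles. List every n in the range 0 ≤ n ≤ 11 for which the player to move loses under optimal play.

Compute g(0), g(1), … for moves {5, 6, 8}:
g(0) = mex{} = 0
g(1) = mex{} = 0
g(2) = mex{} = 0
g(3) = mex{} = 0
g(4) = mex{} = 0
g(5) = mex{0} = 1
g(6) = mex{0} = 1
g(7) = mex{0} = 1
g(8) = mex{0} = 1
g(9) = mex{0} = 1
g(10) = mex{0,1} = 2
g(11) = mex{0,1} = 2
The P-positions (g = 0) in 0..11 are 0, 1, 2, 3, 4.

0, 1, 2, 3, 4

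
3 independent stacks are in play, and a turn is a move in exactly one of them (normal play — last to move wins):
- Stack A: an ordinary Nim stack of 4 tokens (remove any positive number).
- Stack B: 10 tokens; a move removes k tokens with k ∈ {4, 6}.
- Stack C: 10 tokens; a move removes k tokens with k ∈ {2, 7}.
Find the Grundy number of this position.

4

Stack A is a plain Nim stack of size 4, so its Grundy value is 4.
Build the Grundy sequence for stack B with g(k) = mex{g(k−s) : s ∈ {4, 6}, s ≤ k}:
k:     0  1  2  3  4  5  6  7  8  9 10
g(k):  0  0  0  0  1  1  1  1  2  2  0
So g(10) = 0.
Grundy values for stack C (subtraction set {2, 7}):
k:     0  1  2  3  4  5  6  7  8  9 10
g(k):  0  0  1  1  0  0  1  1  2  0  0
So g(10) = 0.
By the Sprague-Grundy theorem, the Grundy value of a sum of independent games is the XOR of the component values.
Combined value = 4 XOR 0 XOR 0 = 4.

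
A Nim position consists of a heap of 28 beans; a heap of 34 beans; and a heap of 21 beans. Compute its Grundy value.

43

Compute the nim-sum pairwise:
28 ⊕ 34 = 62
62 ⊕ 21 = 43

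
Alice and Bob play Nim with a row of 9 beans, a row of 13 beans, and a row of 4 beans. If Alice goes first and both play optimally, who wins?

Nim-sum: 9 ⊕ 13 ⊕ 4 = 0.
The nim-sum is 0, so this is a P-position: the player to move is in a losing position under optimal play; Alice is about to move from it and so loses — Bob wins.

Bob wins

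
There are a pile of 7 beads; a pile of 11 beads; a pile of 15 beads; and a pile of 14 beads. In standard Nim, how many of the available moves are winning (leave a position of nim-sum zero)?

Nim-sum: 7 ⊕ 11 ⊕ 15 ⊕ 14 = 13.
The overall nim-sum is X = 13. A pile of size p has a winning move iff p XOR X < p (reduce it to p XOR X).
  7: 7 XOR 13 = 10 ≥ 7 — no move.
  11: 11 XOR 13 = 6 < 11 — winning move (to 6).
  15: 15 XOR 13 = 2 < 15 — winning move (to 2).
  14: 14 XOR 13 = 3 < 14 — winning move (to 3).
That gives 3 winning moves.

3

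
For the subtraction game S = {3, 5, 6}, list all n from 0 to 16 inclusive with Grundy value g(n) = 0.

Grundy values for subtraction set {3, 5, 6}:
k:     0  1  2  3  4  5  6  7  8  9 10 11 12 13 14 15 16
g(k):  0  0  0  1  1  1  2  2  2  0  0  0  1  1  1  2  2
The P-positions (g = 0) in 0..16 are 0, 1, 2, 9, 10, 11.

0, 1, 2, 9, 10, 11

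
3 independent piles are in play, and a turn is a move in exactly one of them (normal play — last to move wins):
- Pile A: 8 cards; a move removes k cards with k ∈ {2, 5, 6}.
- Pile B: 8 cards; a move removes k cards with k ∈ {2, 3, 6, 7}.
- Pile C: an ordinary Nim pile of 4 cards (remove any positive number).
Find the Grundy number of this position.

For pile A, compute g(0), g(1), … with moves {2, 5, 6}:
g(0) = mex{} = 0
g(1) = mex{} = 0
g(2) = mex{0} = 1
g(3) = mex{0} = 1
g(4) = mex{1} = 0
g(5) = mex{0,1} = 2
g(6) = mex{0} = 1
g(7) = mex{0,1,2} = 3
g(8) = mex{1} = 0
So g(8) = 0.
Build the Grundy sequence for pile B with g(k) = mex{g(k−s) : s ∈ {2, 3, 6, 7}, s ≤ k}:
g(0) = mex{} = 0
g(1) = mex{} = 0
g(2) = mex{0} = 1
g(3) = mex{0} = 1
g(4) = mex{0,1} = 2
g(5) = mex{1} = 0
g(6) = mex{0,1,2} = 3
g(7) = mex{0,2} = 1
g(8) = mex{0,1,3} = 2
So g(8) = 2.
Pile C is a plain Nim pile of size 4, so its Grundy value is 4.
The value of a disjunctive sum is the nim-sum of the parts.
Combined value = 0 ⊕ 2 ⊕ 4 = 6.

6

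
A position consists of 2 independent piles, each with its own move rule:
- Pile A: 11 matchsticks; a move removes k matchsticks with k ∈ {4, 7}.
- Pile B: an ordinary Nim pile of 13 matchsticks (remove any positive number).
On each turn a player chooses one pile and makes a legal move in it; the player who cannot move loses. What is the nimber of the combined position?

Build the Grundy sequence for pile A with g(k) = mex{g(k−s) : s ∈ {4, 7}, s ≤ k}:
k:     0  1  2  3  4  5  6  7  8  9 10 11
g(k):  0  0  0  0  1  1  1  1  2  2  2  0
So g(11) = 0.
Pile B is a plain Nim pile of size 13, so its Grundy value is 13.
By the Sprague-Grundy theorem, the Grundy value of a sum of independent games is the XOR of the component values.
Combined value = 0 ⊕ 13 = 13.

13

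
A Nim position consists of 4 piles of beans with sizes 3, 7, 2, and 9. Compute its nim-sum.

Nim-sum: 3 ⊕ 7 ⊕ 2 ⊕ 9 = 15.

15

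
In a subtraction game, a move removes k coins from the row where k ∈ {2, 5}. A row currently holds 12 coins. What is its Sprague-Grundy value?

2

Build the Grundy sequence with g(k) = mex{g(k−s) : s ∈ {2, 5}, s ≤ k}:
k:     0  1  2  3  4  5  6  7  8  9 10 11 12
g(k):  0  0  1  1  0  2  1  0  0  1  1  0  2
So g(12) = 2.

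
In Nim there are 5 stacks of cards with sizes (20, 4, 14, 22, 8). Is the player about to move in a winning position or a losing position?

Nim-sum: 20 ^ 4 ^ 14 ^ 22 ^ 8 = 0.
The nim-sum is 0, so this is a P-position: the player to move is in a losing position under optimal play.

Losing position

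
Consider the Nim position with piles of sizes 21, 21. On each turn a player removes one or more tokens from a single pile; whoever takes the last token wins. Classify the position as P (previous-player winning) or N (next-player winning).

Nim-sum: 21 ⊕ 21 = 0.
The nim-sum is 0, so this is a P-position: the player to move is in a losing position under optimal play.

P-position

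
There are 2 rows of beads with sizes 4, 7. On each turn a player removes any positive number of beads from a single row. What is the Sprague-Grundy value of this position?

3

Compute the nim-sum pairwise:
4 XOR 7 = 3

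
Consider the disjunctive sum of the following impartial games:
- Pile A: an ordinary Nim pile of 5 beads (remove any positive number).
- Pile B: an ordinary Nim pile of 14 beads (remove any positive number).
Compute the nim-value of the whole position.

11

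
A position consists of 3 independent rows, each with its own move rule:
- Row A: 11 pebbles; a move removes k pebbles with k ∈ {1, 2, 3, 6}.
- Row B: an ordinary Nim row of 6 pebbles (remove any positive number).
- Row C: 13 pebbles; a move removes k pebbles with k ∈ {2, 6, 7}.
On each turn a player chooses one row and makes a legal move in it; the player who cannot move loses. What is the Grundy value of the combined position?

5

Build the Grundy sequence for row A with g(k) = mex{g(k−s) : s ∈ {1, 2, 3, 6}, s ≤ k}:
g(0) = mex{} = 0
g(1) = mex{0} = 1
g(2) = mex{0,1} = 2
g(3) = mex{0,1,2} = 3
g(4) = mex{1,2,3} = 0
g(5) = mex{0,2,3} = 1
g(6) = mex{0,1,3} = 2
g(7) = mex{0,1,2} = 3
g(8) = mex{1,2,3} = 0
g(9) = mex{0,2,3} = 1
g(10) = mex{0,1,3} = 2
g(11) = mex{0,1,2} = 3
So g(11) = 3.
Row B is a plain Nim row of size 6, so its Grundy value is 6.
Build the Grundy sequence for row C with g(k) = mex{g(k−s) : s ∈ {2, 6, 7}, s ≤ k}:
g(0) = mex{} = 0
g(1) = mex{} = 0
g(2) = mex{0} = 1
g(3) = mex{0} = 1
g(4) = mex{1} = 0
g(5) = mex{1} = 0
g(6) = mex{0} = 1
g(7) = mex{0} = 1
g(8) = mex{0,1} = 2
g(9) = mex{1} = 0
g(10) = mex{0,1,2} = 3
g(11) = mex{0} = 1
g(12) = mex{0,1,3} = 2
g(13) = mex{1} = 0
So g(13) = 0.
The value of a disjunctive sum is the nim-sum of the parts.
Combined value = 3 ⊕ 6 ⊕ 0 = 5.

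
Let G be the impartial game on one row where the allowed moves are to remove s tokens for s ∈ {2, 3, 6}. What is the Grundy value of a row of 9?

Build the Grundy sequence with g(k) = mex{g(k−s) : s ∈ {2, 3, 6}, s ≤ k}:
g(0) = mex{} = 0
g(1) = mex{} = 0
g(2) = mex{0} = 1
g(3) = mex{0} = 1
g(4) = mex{0,1} = 2
g(5) = mex{1} = 0
g(6) = mex{0,1,2} = 3
g(7) = mex{0,2} = 1
g(8) = mex{0,1,3} = 2
g(9) = mex{1,3} = 0
So g(9) = 0.

0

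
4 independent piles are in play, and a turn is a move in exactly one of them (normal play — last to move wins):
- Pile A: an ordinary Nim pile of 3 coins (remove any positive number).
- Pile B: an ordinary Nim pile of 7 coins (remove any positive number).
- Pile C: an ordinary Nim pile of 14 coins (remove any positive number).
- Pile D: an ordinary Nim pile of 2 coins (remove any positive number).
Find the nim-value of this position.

8

Pile A is a plain Nim pile of size 3, so its Grundy value is 3.
Pile B is a plain Nim pile of size 7, so its Grundy value is 7.
Pile C is a plain Nim pile of size 14, so its Grundy value is 14.
Pile D is a plain Nim pile of size 2, so its Grundy value is 2.
By the Sprague-Grundy theorem, the Grundy value of a sum of independent games is the XOR of the component values.
Combined value = 3 XOR 7 XOR 14 XOR 2 = 8.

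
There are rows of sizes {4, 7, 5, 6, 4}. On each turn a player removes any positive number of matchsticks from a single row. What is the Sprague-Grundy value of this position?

4

Nim-sum: 4 XOR 7 XOR 5 XOR 6 XOR 4 = 4.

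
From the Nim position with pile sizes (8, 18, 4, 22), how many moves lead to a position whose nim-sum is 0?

Compute the nim-sum pairwise:
8 ^ 18 = 26
26 ^ 4 = 30
30 ^ 22 = 8
The overall nim-sum is X = 8. A pile of size p has a winning move iff p XOR X < p (reduce it to p XOR X).
  8: 8 XOR 8 = 0 < 8 — winning move (to 0).
  18: 18 XOR 8 = 26 ≥ 18 — no move.
  4: 4 XOR 8 = 12 ≥ 4 — no move.
  22: 22 XOR 8 = 30 ≥ 22 — no move.
That gives 1 winning move.

1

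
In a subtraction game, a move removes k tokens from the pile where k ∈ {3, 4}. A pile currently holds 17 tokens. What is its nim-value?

Compute g(0), g(1), … for moves {3, 4}:
k:     0  1  2  3  4  5  6  7  8  9 10 11 12 13 14 15 16 17
g(k):  0  0  0  1  1  1  2  0  0  0  1  1  1  2  0  0  0  1
So g(17) = 1.

1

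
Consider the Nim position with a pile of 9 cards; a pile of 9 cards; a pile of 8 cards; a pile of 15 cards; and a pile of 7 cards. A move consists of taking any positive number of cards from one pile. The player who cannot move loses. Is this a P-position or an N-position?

Write each in binary and XOR column by column:
  1001  (9)
  1001  (9)
  1000  (8)
  1111  (15)
  0111  (7)
  ----
  0000  (0)
The nim-sum is 0, so this is a P-position: the player to move is in a losing position under optimal play.

P-position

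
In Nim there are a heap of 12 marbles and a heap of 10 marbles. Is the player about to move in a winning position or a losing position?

Winning position

Nim-sum: 12 ^ 10 = 6.
The nim-sum is 6 ≠ 0, so this is an N-position: the player to move can win.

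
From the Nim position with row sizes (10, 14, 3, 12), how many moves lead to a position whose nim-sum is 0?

Compute the nim-sum pairwise:
10 XOR 14 = 4
4 XOR 3 = 7
7 XOR 12 = 11
The overall nim-sum is X = 11. A row of size p has a winning move iff p XOR X < p (reduce it to p XOR X).
  10: 10 XOR 11 = 1 < 10 — winning move (to 1).
  14: 14 XOR 11 = 5 < 14 — winning move (to 5).
  3: 3 XOR 11 = 8 ≥ 3 — no move.
  12: 12 XOR 11 = 7 < 12 — winning move (to 7).
That gives 3 winning moves.

3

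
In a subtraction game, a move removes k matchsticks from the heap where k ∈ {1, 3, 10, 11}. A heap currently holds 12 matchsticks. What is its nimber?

2

Grundy values for subtraction set {1, 3, 10, 11}:
k:     0  1  2  3  4  5  6  7  8  9 10 11 12
g(k):  0  1  0  1  0  1  0  1  0  1  2  3  2
So g(12) = 2.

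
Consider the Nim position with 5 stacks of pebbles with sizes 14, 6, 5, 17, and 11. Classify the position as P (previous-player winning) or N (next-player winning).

Compute the nim-sum pairwise:
14 ^ 6 = 8
8 ^ 5 = 13
13 ^ 17 = 28
28 ^ 11 = 23
The nim-sum is 23 ≠ 0, so this is an N-position: the player to move can win.

N-position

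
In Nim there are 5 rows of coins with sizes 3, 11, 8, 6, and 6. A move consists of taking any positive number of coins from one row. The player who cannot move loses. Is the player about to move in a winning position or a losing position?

Nim-sum: 3 ⊕ 11 ⊕ 8 ⊕ 6 ⊕ 6 = 0.
The nim-sum is 0, so this is a P-position: the player to move is in a losing position under optimal play.

Losing position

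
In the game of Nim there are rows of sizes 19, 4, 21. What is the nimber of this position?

2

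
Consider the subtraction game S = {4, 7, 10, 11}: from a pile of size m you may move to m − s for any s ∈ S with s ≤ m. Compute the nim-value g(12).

3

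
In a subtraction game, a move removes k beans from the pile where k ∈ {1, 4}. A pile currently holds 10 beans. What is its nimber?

Compute g(0), g(1), … for moves {1, 4}:
k:     0  1  2  3  4  5  6  7  8  9 10
g(k):  0  1  0  1  2  0  1  0  1  2  0
So g(10) = 0.

0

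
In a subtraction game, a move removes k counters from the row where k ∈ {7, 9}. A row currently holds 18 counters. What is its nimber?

0

Build the Grundy sequence with g(k) = mex{g(k−s) : s ∈ {7, 9}, s ≤ k}:
k:     0  1  2  3  4  5  6  7  8  9 10 11 12 13 14 15 16 17 18
g(k):  0  0  0  0  0  0  0  1  1  1  1  1  1  1  2  2  0  0  0
So g(18) = 0.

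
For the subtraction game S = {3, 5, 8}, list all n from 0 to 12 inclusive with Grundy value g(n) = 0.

0, 1, 2, 11, 12

Grundy values for subtraction set {3, 5, 8}:
g(0) = mex{} = 0
g(1) = mex{} = 0
g(2) = mex{} = 0
g(3) = mex{0} = 1
g(4) = mex{0} = 1
g(5) = mex{0} = 1
g(6) = mex{0,1} = 2
g(7) = mex{0,1} = 2
g(8) = mex{0,1} = 2
g(9) = mex{0,1,2} = 3
g(10) = mex{0,1,2} = 3
g(11) = mex{1,2} = 0
g(12) = mex{1,2,3} = 0
The P-positions (g = 0) in 0..12 are 0, 1, 2, 11, 12.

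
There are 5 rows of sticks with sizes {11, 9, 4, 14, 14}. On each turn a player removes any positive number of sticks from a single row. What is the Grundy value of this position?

6

Compute the nim-sum pairwise:
11 ⊕ 9 = 2
2 ⊕ 4 = 6
6 ⊕ 14 = 8
8 ⊕ 14 = 6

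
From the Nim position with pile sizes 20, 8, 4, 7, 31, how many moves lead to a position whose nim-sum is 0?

Bitwise XOR of the heap sizes:
  10100  (20)
  01000  (8)
  00100  (4)
  00111  (7)
  11111  (31)
  -----
  00000  (0)
The nim-sum is already 0, so every move leaves a nonzero nim-sum — there are no winning moves.

0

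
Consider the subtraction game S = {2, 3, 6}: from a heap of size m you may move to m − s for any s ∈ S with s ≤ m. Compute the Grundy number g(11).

Grundy values for subtraction set {2, 3, 6}:
g(0) = mex{} = 0
g(1) = mex{} = 0
g(2) = mex{0} = 1
g(3) = mex{0} = 1
g(4) = mex{0,1} = 2
g(5) = mex{1} = 0
g(6) = mex{0,1,2} = 3
g(7) = mex{0,2} = 1
g(8) = mex{0,1,3} = 2
g(9) = mex{1,3} = 0
g(10) = mex{1,2} = 0
g(11) = mex{0,2} = 1
So g(11) = 1.

1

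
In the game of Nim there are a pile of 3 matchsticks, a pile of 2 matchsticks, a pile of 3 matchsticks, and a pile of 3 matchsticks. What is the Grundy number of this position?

Compute the nim-sum pairwise:
3 ^ 2 = 1
1 ^ 3 = 2
2 ^ 3 = 1

1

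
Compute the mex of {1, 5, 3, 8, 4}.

0 is not in the set, so the mex is 0.

0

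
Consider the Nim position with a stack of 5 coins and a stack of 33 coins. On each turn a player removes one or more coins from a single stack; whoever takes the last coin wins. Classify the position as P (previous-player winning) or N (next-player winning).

Compute the nim-sum pairwise:
5 ⊕ 33 = 36
The nim-sum is 36 ≠ 0, so this is an N-position: the player to move can win.

N-position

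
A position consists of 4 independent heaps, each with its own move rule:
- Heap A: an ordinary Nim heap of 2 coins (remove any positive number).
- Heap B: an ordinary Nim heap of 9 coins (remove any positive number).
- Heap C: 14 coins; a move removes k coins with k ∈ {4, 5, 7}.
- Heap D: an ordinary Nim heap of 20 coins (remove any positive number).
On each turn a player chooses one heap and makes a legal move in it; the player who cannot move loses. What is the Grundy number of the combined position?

31

Heap A is a plain Nim heap of size 2, so its Grundy value is 2.
Heap B is a plain Nim heap of size 9, so its Grundy value is 9.
Grundy values for heap C (subtraction set {4, 5, 7}):
g(0) = mex{} = 0
g(1) = mex{} = 0
g(2) = mex{} = 0
g(3) = mex{} = 0
g(4) = mex{0} = 1
g(5) = mex{0} = 1
g(6) = mex{0} = 1
g(7) = mex{0} = 1
g(8) = mex{0,1} = 2
g(9) = mex{0,1} = 2
g(10) = mex{0,1} = 2
g(11) = mex{1} = 0
g(12) = mex{1,2} = 0
g(13) = mex{1,2} = 0
g(14) = mex{1,2} = 0
So g(14) = 0.
Heap D is a plain Nim heap of size 20, so its Grundy value is 20.
The value of a disjunctive sum is the nim-sum of the parts.
Combined value = 2 XOR 9 XOR 0 XOR 20 = 31.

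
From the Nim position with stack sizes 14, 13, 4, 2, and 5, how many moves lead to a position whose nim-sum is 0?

0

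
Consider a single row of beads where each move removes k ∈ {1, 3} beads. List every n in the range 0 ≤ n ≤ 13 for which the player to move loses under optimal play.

0, 2, 4, 6, 8, 10, 12

Build the Grundy sequence with g(k) = mex{g(k−s) : s ∈ {1, 3}, s ≤ k}:
k:     0  1  2  3  4  5  6  7  8  9 10 11 12 13
g(k):  0  1  0  1  0  1  0  1  0  1  0  1  0  1
The P-positions (g = 0) in 0..13 are 0, 2, 4, 6, 8, 10, 12.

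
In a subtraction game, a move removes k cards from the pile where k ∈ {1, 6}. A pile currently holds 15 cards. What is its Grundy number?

Build the Grundy sequence with g(k) = mex{g(k−s) : s ∈ {1, 6}, s ≤ k}:
k:     0  1  2  3  4  5  6  7  8  9 10 11 12 13 14 15
g(k):  0  1  0  1  0  1  2  0  1  0  1  0  1  2  0  1
So g(15) = 1.

1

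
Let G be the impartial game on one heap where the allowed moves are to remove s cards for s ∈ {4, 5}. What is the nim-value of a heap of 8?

Grundy values for subtraction set {4, 5}:
g(0) = mex{} = 0
g(1) = mex{} = 0
g(2) = mex{} = 0
g(3) = mex{} = 0
g(4) = mex{0} = 1
g(5) = mex{0} = 1
g(6) = mex{0} = 1
g(7) = mex{0} = 1
g(8) = mex{0,1} = 2
So g(8) = 2.

2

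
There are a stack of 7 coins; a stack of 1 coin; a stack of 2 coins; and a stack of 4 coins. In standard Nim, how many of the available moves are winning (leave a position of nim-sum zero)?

Nim-sum: 7 ^ 1 ^ 2 ^ 4 = 0.
The nim-sum is already 0, so every move leaves a nonzero nim-sum — there are no winning moves.

0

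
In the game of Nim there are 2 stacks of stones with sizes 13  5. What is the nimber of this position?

Compute the nim-sum pairwise:
13 XOR 5 = 8

8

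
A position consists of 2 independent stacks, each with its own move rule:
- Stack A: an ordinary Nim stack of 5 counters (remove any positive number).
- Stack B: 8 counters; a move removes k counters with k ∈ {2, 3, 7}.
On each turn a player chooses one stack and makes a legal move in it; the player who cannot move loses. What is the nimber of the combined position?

Stack A is a plain Nim stack of size 5, so its Grundy value is 5.
For stack B, compute g(0), g(1), … with moves {2, 3, 7}:
k:     0  1  2  3  4  5  6  7  8
g(k):  0  0  1  1  2  0  0  1  1
So g(8) = 1.
The value of a disjunctive sum is the nim-sum of the parts.
Combined value = 5 ⊕ 1 = 4.

4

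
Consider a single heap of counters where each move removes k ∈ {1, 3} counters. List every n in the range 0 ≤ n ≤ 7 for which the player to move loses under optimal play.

Compute g(0), g(1), … for moves {1, 3}:
g(0) = mex{} = 0
g(1) = mex{0} = 1
g(2) = mex{1} = 0
g(3) = mex{0} = 1
g(4) = mex{1} = 0
g(5) = mex{0} = 1
g(6) = mex{1} = 0
g(7) = mex{0} = 1
The P-positions (g = 0) in 0..7 are 0, 2, 4, 6.

0, 2, 4, 6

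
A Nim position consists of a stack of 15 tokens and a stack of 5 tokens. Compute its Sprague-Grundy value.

10

Nim-sum: 15 XOR 5 = 10.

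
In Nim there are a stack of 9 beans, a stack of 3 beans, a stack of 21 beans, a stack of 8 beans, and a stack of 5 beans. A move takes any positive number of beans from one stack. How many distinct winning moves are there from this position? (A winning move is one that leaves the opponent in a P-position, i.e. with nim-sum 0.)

1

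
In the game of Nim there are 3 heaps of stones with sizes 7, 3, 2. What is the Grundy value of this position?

6

Write each in binary and XOR column by column:
  111  (7)
  011  (3)
  010  (2)
  ---
  110  (6)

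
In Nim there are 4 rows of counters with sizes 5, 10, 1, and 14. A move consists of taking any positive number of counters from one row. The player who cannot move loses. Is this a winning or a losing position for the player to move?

Losing position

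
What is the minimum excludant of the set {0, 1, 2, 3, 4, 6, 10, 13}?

The values 0, 1, 2, 3, 4 are all present; 5 is the first non-negative integer missing from the set.

5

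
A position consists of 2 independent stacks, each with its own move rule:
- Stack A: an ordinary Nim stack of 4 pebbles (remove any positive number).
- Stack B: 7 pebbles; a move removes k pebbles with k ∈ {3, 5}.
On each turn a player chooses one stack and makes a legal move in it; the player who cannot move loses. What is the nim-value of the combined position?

6

Stack A is a plain Nim stack of size 4, so its Grundy value is 4.
Build the Grundy sequence for stack B with g(k) = mex{g(k−s) : s ∈ {3, 5}, s ≤ k}:
g(0) = mex{} = 0
g(1) = mex{} = 0
g(2) = mex{} = 0
g(3) = mex{0} = 1
g(4) = mex{0} = 1
g(5) = mex{0} = 1
g(6) = mex{0,1} = 2
g(7) = mex{0,1} = 2
So g(7) = 2.
The value of a disjunctive sum is the nim-sum of the parts.
Combined value = 4 ⊕ 2 = 6.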